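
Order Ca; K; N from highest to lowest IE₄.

N, Ca, K

Consider each +3 ion: Ca³⁺ is already 1 electron into the core; K³⁺ is already 2 electrons into the core; N³⁺ still has 2 valence electrons.
Usually core removal costs more than valence removal, but here the competition is close: a tightly held n=2 valence electron can cost more to remove than an n=3 core electron, so the actual values have to decide it.
Tabulated IE_4 (kJ/mol): Ca 6491, K 5877, N 7475.
Putting it together, IE_4: K < Ca < N.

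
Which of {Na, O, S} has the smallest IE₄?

The fourth ionization energy removes an electron from the +3 ion. For each element: Na³⁺ is already 2 electrons into the core; O³⁺ still has 3 valence electrons; S³⁺ still has 3 valence electrons.
Breaking into a closed-shell core is much more expensive than removing a leftover valence electron — Na has the largest IE_4 here.
Valence configurations: O³⁺ [He]2s²2p¹, S³⁺ [Ne]3s²3p¹.
Tabulated IE_4 (kJ/mol): Na 9543, O 7469, S 4556.
Overall IE_4 order: S < O < Na.

S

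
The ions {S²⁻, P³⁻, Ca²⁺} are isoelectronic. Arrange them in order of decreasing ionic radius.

P³⁻ > S²⁻ > Ca²⁺

All of these have 18 electrons, so size is governed by nuclear charge alone: the more protons, the stronger the pull on the same electron cloud, and the smaller the ion.
Nuclear charges: Ca²⁺ (Z=20), S²⁻ (Z=16), P³⁻ (Z=15).
Largest to smallest: P³⁻ > S²⁻ > Ca²⁺.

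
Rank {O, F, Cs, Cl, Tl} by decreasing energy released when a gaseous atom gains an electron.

O is in period 2, group 16; F is in period 2, group 17; Cl is in period 3, group 17; Cs is in period 6, group 1; Tl is in period 6, group 13.
EA tends to increase across a period and decrease down a group, though the pattern is less regular than for IE or radius.
Neither a single period nor a single group — weigh both effects.
Cs > Tl: this pair runs against the simple trend — see the exception note.
O > Cs: relative to Cs, both the across-period and down-group shifts push O's electron affinity up.
F > O: F lies to the right of O in period 2, so the across-period effect alone puts F higher.
Cl > F: this pair runs against the simple trend — see the exception note.
Note the exception: Cs has a higher electron affinity than Tl, contrary to the simple trend — Tl's ns²np¹ configuration gives only a small electron affinity — the sparsely filled np subshell binds an added electron weakly.
Note the exception: Cl has a higher electron affinity than F, contrary to the simple trend — F's small 2p subshell makes the incoming electron feel strong e⁻–e⁻ repulsion, so Cl actually releases more energy on gaining an electron.
Approximate values (kJ/mol): O 141, F 328, Cl 349, Cs 46, Tl 19.
So from highest to lowest: Cl > F > O > Cs > Tl.

Cl > F > O > Cs > Tl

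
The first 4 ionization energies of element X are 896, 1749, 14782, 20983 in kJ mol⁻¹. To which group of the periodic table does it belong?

Look for the largest jump between consecutive ionization energies: IE3/IE2 ≈ 8.5, far larger than any earlier ratio.
That jump marks the point where a core electron is being removed. So the atom has 2 valence electrons.
A main-group element with 2 valence electrons is in group 2.

Group 2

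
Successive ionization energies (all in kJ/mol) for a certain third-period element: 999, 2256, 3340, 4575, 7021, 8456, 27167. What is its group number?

Group 16

Look for the largest jump between consecutive ionization energies: IE7/IE6 ≈ 3.2, far larger than any earlier ratio.
That jump marks the point where a core electron is being removed. So the atom has 6 valence electrons.
A main-group element with 6 valence electrons is in group 16.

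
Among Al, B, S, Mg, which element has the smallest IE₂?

Mg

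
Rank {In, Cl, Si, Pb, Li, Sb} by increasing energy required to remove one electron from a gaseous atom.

Li, In, Pb, Si, Sb, Cl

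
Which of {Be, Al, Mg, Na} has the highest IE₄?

Be

Consider each +3 ion: Be³⁺ is already 1 electron into the core; Al³⁺ is the bare [Ne] core; Mg³⁺ is already 1 electron into the core; Na³⁺ is already 2 electrons into the core.
All of these are removing an electron from a noble-gas core or deeper; the smaller core (lower principal quantum number) is held far more tightly, and within a period the higher nuclear charge binds the same core more tightly.
The numbers (kJ/mol): Be 21007, Al 11577, Mg 10543, Na 9543.
Overall IE_4 order: Na < Mg < Al < Be.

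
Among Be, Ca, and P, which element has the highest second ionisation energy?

P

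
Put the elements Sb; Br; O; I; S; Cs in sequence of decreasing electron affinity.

Br > I > S > O > Sb > Cs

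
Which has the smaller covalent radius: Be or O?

O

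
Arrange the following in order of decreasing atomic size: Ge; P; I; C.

C is in period 2, group 14; P is in period 3, group 15; Ge is in period 4, group 14; I is in period 5, group 17.
Across a period the added protons contract the valence shell; down a group each new principal shell makes the atom larger.
These span different periods and groups, so the two trends combine.
P > C: the two effects oppose for this pair; the down-group effect wins (111 vs 75 pm).
Ge > P: both effects reinforce here, so Ge is clearly the larger of the two.
I > Ge: the two effects oppose for this pair; the down-group effect wins (133 vs 121 pm).
Tabulated atomic radius (pm): C 75, P 111, Ge 121, I 133.
So from largest to smallest: I > Ge > P > C.

I > Ge > P > C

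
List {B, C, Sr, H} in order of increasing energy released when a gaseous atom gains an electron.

Sr < B < H < C

Electron affinity generally becomes more exothermic across a period toward the halogens and less exothermic down a group.
Here both period and group differ, so the two effects have to be weighed against each other.
B > Sr: relative to Sr, both the across-period and down-group shifts push B's electron affinity up.
H > B: period and group pull opposite ways; the down-group shift dominates (73 vs 27 kJ/mol).
C > H: period and group pull opposite ways; the across-period shift dominates (122 vs 73 kJ/mol).
For reference (kJ/mol): H 73, B 27, C 122, Sr 5.
So from lowest to highest: Sr < B < H < C.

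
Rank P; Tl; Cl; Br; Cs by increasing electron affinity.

Tl < Cs < P < Br < Cl

P is in period 3, group 15; Cl is in period 3, group 17; Br is in period 4, group 17; Cs is in period 6, group 1; Tl is in period 6, group 13.
Atoms with high Z_eff and room in the valence shell (especially the halogens) have the most exothermic electron affinities.
Neither a single period nor a single group — weigh both effects.
Cs > Tl: this pair runs against the simple trend — see the exception note.
P > Cs: relative to Cs, both the across-period and down-group shifts push P's electron affinity up.
Br > P: the two effects oppose for this pair; the across-period effect wins (325 vs 72 kJ/mol).
Cl > Br: Cl sits above Br in group 17, so the down-group effect alone puts Cl higher.
Note the exception: Cs has a higher electron affinity than Tl, contrary to the simple trend — Tl's ns²np¹ configuration gives only a small electron affinity — the sparsely filled np subshell binds an added electron weakly.
Approximate values (kJ/mol): P 72, Cl 349, Br 325, Cs 46, Tl 19.
So from lowest to highest: Tl < Cs < P < Br < Cl.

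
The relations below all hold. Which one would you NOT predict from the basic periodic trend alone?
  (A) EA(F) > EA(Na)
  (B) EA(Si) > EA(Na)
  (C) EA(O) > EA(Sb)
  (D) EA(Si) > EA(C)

(D)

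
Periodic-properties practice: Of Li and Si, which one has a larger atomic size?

Li is in period 2, group 1; Si is in period 3, group 14.
Moving right in a period, electrons are added to the same shell under a stronger nuclear pull, so atoms get smaller; moving down, a new shell is opened and atoms get larger.
Here both period and group differ, so the two effects have to be weighed against each other.
Li > Si: period and group pull opposite ways; the across-period shift dominates (133 vs 116 pm).
For reference (pm): Li 133, Si 116.
So Li has the larger atomic size (Li > Si).

Li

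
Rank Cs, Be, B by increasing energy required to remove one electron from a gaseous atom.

Cs < B < Be

Be is in period 2, group 2; B is in period 2, group 13; Cs is in period 6, group 1.
Across a period the outer electron is held more tightly (higher IE₁); down a group it sits in a higher shell, more shielded, and comes off more easily.
Neither a single period nor a single group — weigh both effects.
B > Cs: both effects reinforce here, so B is clearly the higher of the two.
Be > B: this pair runs against the simple trend — see the exception note.
Note the exception: Be has a higher first ionization energy than B, contrary to the simple trend — removing B's lone 2p electron is easier than breaking Be's filled 2s².
For reference (kJ/mol): Be 900, B 801, Cs 376.
So from lowest to highest: Cs < B < Be.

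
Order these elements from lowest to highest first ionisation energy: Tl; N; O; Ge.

N is in period 2, group 15; O is in period 2, group 16; Ge is in period 4, group 14; Tl is in period 6, group 13.
IE₁ increases left→right with effective nuclear charge and decreases top→bottom as the valence shell moves farther out.
Neither a single period nor a single group — weigh both effects.
Ge > Tl: relative to Tl, both the across-period and down-group shifts push Ge's first ionization energy up.
O > Ge: relative to Ge, both the across-period and down-group shifts push O's first ionization energy up.
N > O: this pair runs against the simple trend — see the exception note.
Note the exception: N has a higher first ionization energy than O, contrary to the simple trend — pairing an electron in O's 2p⁴ costs repulsion energy, so O ionizes more easily than half-filled N (2p³).
Approximate values (kJ/mol): N 1402, O 1314, Ge 762, Tl 589.
So from lowest to highest: Tl < Ge < O < N.

Tl < Ge < O < N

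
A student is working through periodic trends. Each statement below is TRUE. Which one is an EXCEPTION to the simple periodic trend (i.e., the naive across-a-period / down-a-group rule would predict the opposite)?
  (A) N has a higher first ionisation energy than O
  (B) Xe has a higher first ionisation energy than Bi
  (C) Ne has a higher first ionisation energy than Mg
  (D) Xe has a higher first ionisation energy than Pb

(A)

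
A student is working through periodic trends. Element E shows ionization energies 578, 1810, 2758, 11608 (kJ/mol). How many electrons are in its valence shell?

Look for the largest jump between consecutive ionization energies: IE4/IE3 ≈ 4.2, far larger than any earlier ratio.
That jump marks the point where a core electron is being removed. So the atom has 3 valence electrons.

3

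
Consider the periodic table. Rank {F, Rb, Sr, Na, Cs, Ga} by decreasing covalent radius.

F is in period 2, group 17; Na is in period 3, group 1; Ga is in period 4, group 13; Rb is in period 5, group 1; Sr is in period 5, group 2; Cs is in period 6, group 1.
Radius decreases left→right (rising Z_eff, same n) and increases top→bottom (higher n).
These span different periods and groups, so the two trends combine.
Ga > F: both effects reinforce here, so Ga is clearly the larger of the two.
Na > Ga: the two effects oppose for this pair; the across-period effect wins (155 vs 124 pm).
Sr > Na: period and group pull opposite ways; the down-group shift dominates (185 vs 155 pm).
Rb > Sr: both are in period 5; the period trend gives Rb the larger value.
Cs > Rb: they share group 1; the group trend gives Cs the larger value.
Approximate values (pm): F 64, Na 155, Ga 124, Rb 210, Sr 185, Cs 232.
So from largest to smallest: Cs > Rb > Sr > Na > Ga > F.

Cs > Rb > Sr > Na > Ga > F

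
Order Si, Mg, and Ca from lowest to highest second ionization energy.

Ca < Mg < Si

After 1 electron has been removed, what remains? Si⁺ still has 3 valence electrons; Mg⁺ still has 1 valence electron; Ca⁺ still has 1 valence electron.
All are still removing valence electrons, so compare the +1 ions as you would atoms: IE_2 generally rises across a period (higher Z_eff) and falls down a group (larger shell), subject to the usual subshell exceptions.
Valence configurations: Si⁺ [Ne]3s²3p¹, Mg⁺ [Ne]3s¹, Ca⁺ [Ar]4s¹.
Tabulated IE_2 (kJ/mol): Si 1577, Mg 1451, Ca 1145.
So the second ionization energies run Ca < Mg < Si.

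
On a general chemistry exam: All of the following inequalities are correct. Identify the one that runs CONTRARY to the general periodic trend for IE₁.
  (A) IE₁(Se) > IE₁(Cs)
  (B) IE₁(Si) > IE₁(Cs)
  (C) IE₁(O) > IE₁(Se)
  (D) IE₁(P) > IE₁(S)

The general trend: IE₁ increases across a period and decreases down a group.
(A) Se (period 4, group 16) vs Cs (period 6, group 1): the stated order agrees with the simple trend.
(B) Si (period 3, group 14) vs Cs (period 6, group 1): the stated order agrees with the simple trend.
(C) O (period 2, group 16) vs Se (period 4, group 16): the stated order agrees with the simple trend.
(D) P (period 3, group 15) vs S (period 3, group 16): the stated order contradicts the simple trend.
The exception is (D): S (3p⁴) ionizes more easily than half-filled P (3p³) because the paired 3p electron in S is pushed out by e⁻–e⁻ repulsion.

(D)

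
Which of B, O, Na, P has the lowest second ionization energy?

P

After 1 electron has been removed, what remains? B⁺ still has 2 valence electrons; O⁺ still has 5 valence electrons; Na⁺ is the bare [Ne] core; P⁺ still has 4 valence electrons.
Breaking into a closed-shell core is much more expensive than removing a leftover valence electron — Na has the largest IE_2 here.
Valence configurations: B⁺ [He]2s², O⁺ [He]2s²2p³, P⁺ [Ne]3s²3p².
Tabulated IE_2 (kJ/mol): B 2427, O 3388, Na 4562, P 1907.
Overall IE_2 order: P < B < O < Na.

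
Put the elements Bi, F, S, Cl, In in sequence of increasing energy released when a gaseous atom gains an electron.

In, Bi, S, F, Cl

F is in period 2, group 17; S is in period 3, group 16; Cl is in period 3, group 17; In is in period 5, group 13; Bi is in period 6, group 15.
EA tends to increase across a period and decrease down a group, though the pattern is less regular than for IE or radius.
Neither a single period nor a single group — weigh both effects.
Bi > In: the two effects oppose for this pair; the across-period effect wins (91 vs 29 kJ/mol).
S > Bi: relative to Bi, both the across-period and down-group shifts push S's electron affinity up.
F > S: both effects reinforce here, so F is clearly the higher of the two.
Cl > F: this pair runs against the simple trend — see the exception note.
Note the exception: Cl has a higher electron affinity than F, contrary to the simple trend — F's small 2p subshell makes the incoming electron feel strong e⁻–e⁻ repulsion, so Cl actually releases more energy on gaining an electron.
For reference (kJ/mol): F 328, S 200, Cl 349, In 29, Bi 91.
So from lowest to highest: In < Bi < S < F < Cl.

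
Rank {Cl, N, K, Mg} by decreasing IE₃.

Mg, N, K, Cl

The third ionization energy removes an electron from the +2 ion. For each element: Cl²⁺ still has 5 valence electrons; N²⁺ still has 3 valence electrons; K²⁺ is already 1 electron into the core; Mg²⁺ is the bare [Ne] core.
Usually core removal costs more than valence removal, but here the competition is close: a tightly held n=2 valence electron can cost more to remove than an n=3 core electron, so the actual values have to decide it.
Valence configurations: Cl²⁺ [Ne]3s²3p³, N²⁺ [He]2s²2p¹.
Tabulated IE_3 (kJ/mol): Cl 3822, N 4578, K 4420, Mg 7733.
Hence IE_3: Cl < K < N < Mg.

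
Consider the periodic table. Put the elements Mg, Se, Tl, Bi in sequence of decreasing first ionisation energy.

Se > Mg > Bi > Tl

Across a period the outer electron is held more tightly (higher IE₁); down a group it sits in a higher shell, more shielded, and comes off more easily.
These span different periods and groups, so the two trends combine.
Bi > Tl: both are in period 6; the period trend gives Bi the larger value.
Mg > Bi: the two effects oppose for this pair; the down-group effect wins (738 vs 703 kJ/mol).
Se > Mg: the two effects oppose for this pair; the across-period effect wins (941 vs 738 kJ/mol).
Approximate values (kJ/mol): Mg 738, Se 941, Tl 589, Bi 703.
So from highest to lowest: Se > Mg > Bi > Tl.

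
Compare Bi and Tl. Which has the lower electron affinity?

Tl is in period 6, group 13; Bi is in period 6, group 15.
Atoms with high Z_eff and room in the valence shell (especially the halogens) have the most exothermic electron affinities.
All lie in period 6, so electron affinity increases left to right.
So Tl has the lower electron affinity (Tl < Bi).

Tl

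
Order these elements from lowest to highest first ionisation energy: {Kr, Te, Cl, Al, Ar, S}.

Al is in period 3, group 13; S is in period 3, group 16; Cl is in period 3, group 17; Ar is in period 3, group 18; Kr is in period 4, group 18; Te is in period 5, group 16.
Across a period the outer electron is held more tightly (higher IE₁); down a group it sits in a higher shell, more shielded, and comes off more easily.
Here both period and group differ, so the two effects have to be weighed against each other.
Te > Al: period and group pull opposite ways; the across-period shift dominates (869 vs 578 kJ/mol).
S > Te: S sits above Te in group 16, so the down-group effect alone puts S higher.
Cl > S: Cl lies to the right of S in period 3, so the across-period effect alone puts Cl higher.
Kr > Cl: period and group pull opposite ways; the across-period shift dominates (1351 vs 1251 kJ/mol).
Ar > Kr: they share group 18; the group trend gives Ar the larger value.
For reference (kJ/mol): Al 578, S 1000, Cl 1251, Ar 1521, Kr 1351, Te 869.
So from lowest to highest: Al < Te < S < Cl < Kr < Ar.

Al, Te, S, Cl, Kr, Ar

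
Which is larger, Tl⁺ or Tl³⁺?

Both ions have Z = 81 protons, but Tl³⁺ has lost more electrons, so its remaining electrons feel a larger effective nuclear charge per electron and are pulled in more tightly.
Higher positive charge → smaller ion, so Tl⁺ > Tl³⁺.

Tl⁺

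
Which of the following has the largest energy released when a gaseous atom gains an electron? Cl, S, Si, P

Cl

EA tends to increase across a period and decrease down a group, though the pattern is less regular than for IE or radius.
All lie in period 3; the across-period trend (electron affinity increases left to right) applies, with the exception below.
Note the exception: Si has a higher electron affinity than P, contrary to the simple trend — adding an electron to P's half-filled 3p³ is unfavourable, so Si (3p²) has the more exothermic EA.
For reference (kJ/mol): Si 134, P 72, S 200, Cl 349.
The largest energy released when a gaseous atom gains an electron among these belongs to Cl.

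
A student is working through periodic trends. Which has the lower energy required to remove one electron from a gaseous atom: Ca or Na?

Na

Na is in period 3, group 1; Ca is in period 4, group 2.
Removing the outermost electron gets harder across a period and easier down a group.
A diagonal step moves right (one effect) and down (the opposite effect) at once.
Ca > Na: the two effects oppose for this pair; the across-period effect wins (590 vs 496 kJ/mol).
Approximate values (kJ/mol): Na 496, Ca 590.
So Na has the lower energy required to remove one electron from a gaseous atom (Na < Ca).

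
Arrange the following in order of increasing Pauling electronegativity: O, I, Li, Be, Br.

Li is in period 2, group 1; Be is in period 2, group 2; O is in period 2, group 16; Br is in period 4, group 17; I is in period 5, group 17.
Atoms toward the upper right of the periodic table pull bonding electrons most strongly.
Neither a single period nor a single group — weigh both effects.
Be > Li: both are in period 2; the period trend gives Be the larger value.
I > Be: the two effects oppose for this pair; the across-period effect wins (2.66 vs 1.57).
Br > I: Br sits above I in group 17, so the down-group effect alone puts Br higher.
O > Br: period and group pull opposite ways; the down-group shift dominates (3.44 vs 2.96).
Approximate values (Pauling): Li 0.98, Be 1.57, O 3.44, Br 2.96, I 2.66.
So from lowest to highest: Li < Be < I < Br < O.

Li < Be < I < Br < O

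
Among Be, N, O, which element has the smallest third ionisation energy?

N

After 2 electrons have been removed, what remains? Be²⁺ is the bare [He] core; N²⁺ still has 3 valence electrons; O²⁺ still has 4 valence electrons.
Breaking into a closed-shell core is much more expensive than removing a leftover valence electron — Be has the largest IE_3 here.
Valence configurations: N²⁺ [He]2s²2p¹, O²⁺ [He]2s²2p².
Approximate IE_3 values (kJ/mol): Be 14849, N 4578, O 5300.
So the third ionization energies run N < O < Be.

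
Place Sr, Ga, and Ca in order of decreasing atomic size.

Sr > Ca > Ga

Ca is in period 4, group 2; Ga is in period 4, group 13; Sr is in period 5, group 2.
Moving right in a period, electrons are added to the same shell under a stronger nuclear pull, so atoms get smaller; moving down, a new shell is opened and atoms get larger.
Here both period and group differ, so the two effects have to be weighed against each other.
Ca > Ga: Ca lies to the left of Ga in period 4, so the across-period effect alone puts Ca larger.
Sr > Ca: Sr sits below Ca in group 2, so the down-group effect alone puts Sr larger.
Tabulated atomic radius (pm): Ca 171, Ga 124, Sr 185.
So from largest to smallest: Sr > Ca > Ga.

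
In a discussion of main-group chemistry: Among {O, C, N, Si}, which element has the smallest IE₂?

Consider each +1 ion: O⁺ still has 5 valence electrons; C⁺ still has 3 valence electrons; N⁺ still has 4 valence electrons; Si⁺ still has 3 valence electrons.
All are still removing valence electrons, so compare the +1 ions as you would atoms: IE_2 generally rises across a period (higher Z_eff) and falls down a group (larger shell), subject to the usual subshell exceptions.
Valence configurations: O⁺ [He]2s²2p³, C⁺ [He]2s²2p¹, N⁺ [He]2s²2p², Si⁺ [Ne]3s²3p¹.
Tabulated IE_2 (kJ/mol): O 3388, C 2353, N 2856, Si 1577.
So the second ionization energies run Si < C < N < O.

Si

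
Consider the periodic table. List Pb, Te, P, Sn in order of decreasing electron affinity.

Te > Sn > P > Pb

Electron affinity generally becomes more exothermic across a period toward the halogens and less exothermic down a group.
Neither a single period nor a single group — weigh both effects.
P > Pb: both effects reinforce here, so P is clearly the higher of the two.
Sn > P: this pair runs against the simple trend — see the exception note.
Te > Sn: Te lies to the right of Sn in period 5, so the across-period effect alone puts Te higher.
Note the exception: Sn has a higher electron affinity than P, contrary to the simple trend — adding an electron to P's half-filled np³ subshell costs electron-pairing energy.
Tabulated electron affinity (kJ/mol): P 72, Sn 107, Te 190, Pb 35.
So from highest to lowest: Te > Sn > P > Pb.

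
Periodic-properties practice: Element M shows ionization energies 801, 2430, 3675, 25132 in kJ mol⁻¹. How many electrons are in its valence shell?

Look for the largest jump between consecutive ionization energies: IE4/IE3 ≈ 6.8, far larger than any earlier ratio.
That jump marks the point where a core electron is being removed. So the atom has 3 valence electrons.

3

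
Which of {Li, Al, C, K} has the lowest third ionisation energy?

The third ionization energy removes an electron from the +2 ion. For each element: Li²⁺ is already 1 electron into the core; Al²⁺ still has 1 valence electron; C²⁺ still has 2 valence electrons; K²⁺ is already 1 electron into the core.
Usually core removal costs more than valence removal, but here the competition is close: a tightly held n=2 valence electron can cost more to remove than an n=3 core electron, so the actual values have to decide it.
Valence configurations: Al²⁺ [Ne]3s¹, C²⁺ [He]2s².
Tabulated IE_3 (kJ/mol): Li 11815, Al 2745, C 4620, K 4420.
Overall IE_3 order: Al < K < C < Li.

Al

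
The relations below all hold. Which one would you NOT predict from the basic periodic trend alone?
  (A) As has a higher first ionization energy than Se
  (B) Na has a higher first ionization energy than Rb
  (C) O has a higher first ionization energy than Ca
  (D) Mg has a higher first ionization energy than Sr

The general trend: first ionization energy increases across a period and decreases down a group.
(A) As (period 4, group 15) vs Se (period 4, group 16): the stated order contradicts the simple trend.
(B) Na (period 3, group 1) vs Rb (period 5, group 1): the stated order agrees with the simple trend.
(C) O (period 2, group 16) vs Ca (period 4, group 2): the stated order agrees with the simple trend.
(D) Mg (period 3, group 2) vs Sr (period 5, group 2): the stated order agrees with the simple trend.
The exception is (A): Se (4p⁴) ionizes more easily than half-filled As (4p³).

(A)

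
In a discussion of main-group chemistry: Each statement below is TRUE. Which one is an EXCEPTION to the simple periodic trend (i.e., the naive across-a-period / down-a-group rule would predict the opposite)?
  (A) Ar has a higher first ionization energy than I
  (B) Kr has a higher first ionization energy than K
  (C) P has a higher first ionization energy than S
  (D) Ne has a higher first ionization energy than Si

(C)

The general trend: first ionization energy increases across a period and decreases down a group.
(A) Ar (period 3, group 18) vs I (period 5, group 17): the stated order agrees with the simple trend.
(B) Kr (period 4, group 18) vs K (period 4, group 1): the stated order agrees with the simple trend.
(C) P (period 3, group 15) vs S (period 3, group 16): the stated order contradicts the simple trend.
(D) Ne (period 2, group 18) vs Si (period 3, group 14): the stated order agrees with the simple trend.
The exception is (C): S (3p⁴) ionizes more easily than half-filled P (3p³) because the paired 3p electron in S is pushed out by e⁻–e⁻ repulsion.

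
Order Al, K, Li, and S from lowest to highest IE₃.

IE_3 is the cost of taking one more electron from the +2 cation: Al²⁺ still has 1 valence electron; K²⁺ is already 1 electron into the core; Li²⁺ is already 1 electron into the core; S²⁺ still has 4 valence electrons.
Core electrons are held far more tightly than valence electrons, so K and Li top the IE_3 order.
Valence configurations: Al²⁺ [Ne]3s¹, S²⁺ [Ne]3s²3p².
The numbers (kJ/mol): Al 2745, K 4420, Li 11815, S 3357.
Putting it together, IE_3: Al < S < K < Li.

Al < S < K < Li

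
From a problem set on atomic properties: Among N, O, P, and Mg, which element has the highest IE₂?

O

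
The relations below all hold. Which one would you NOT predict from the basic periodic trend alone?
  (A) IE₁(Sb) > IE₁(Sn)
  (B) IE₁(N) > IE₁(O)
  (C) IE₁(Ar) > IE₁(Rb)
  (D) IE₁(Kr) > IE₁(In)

(B)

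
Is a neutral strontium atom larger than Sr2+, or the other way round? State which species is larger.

Forming Sr2+ removes 2 electrons from Sr. Fewer electrons for the same nuclear charge means less shielding and a higher Z_eff on the remaining electrons, and for main-group metals the entire outer shell is lost.
A cation is smaller than its parent atom: Sr2+ < Sr.

Sr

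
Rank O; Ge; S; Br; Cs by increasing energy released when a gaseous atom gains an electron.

O is in period 2, group 16; S is in period 3, group 16; Ge is in period 4, group 14; Br is in period 4, group 17; Cs is in period 6, group 1.
Electron affinity generally becomes more exothermic across a period toward the halogens and less exothermic down a group.
Here both period and group differ, so the two effects have to be weighed against each other.
Ge > Cs: both effects reinforce here, so Ge is clearly the higher of the two.
O > Ge: relative to Ge, both the across-period and down-group shifts push O's electron affinity up.
S > O: this pair runs against the simple trend — see the exception note.
Br > S: period and group pull opposite ways; the across-period shift dominates (325 vs 200 kJ/mol).
Note the exception: S has a higher electron affinity than O, contrary to the simple trend — the compact 2p subshell of O repels the added electron more than S's larger 3p does.
Tabulated electron affinity (kJ/mol): O 141, S 200, Ge 119, Br 325, Cs 46.
So from lowest to highest: Cs < Ge < O < S < Br.

Cs < Ge < O < S < Br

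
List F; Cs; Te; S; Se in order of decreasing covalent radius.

F is in period 2, group 17; S is in period 3, group 16; Se is in period 4, group 16; Te is in period 5, group 16; Cs is in period 6, group 1.
Radius decreases left→right (rising Z_eff, same n) and increases top→bottom (higher n).
These span different periods and groups, so the two trends combine.
S > F: relative to F, both the across-period and down-group shifts push S's atomic radius up.
Se > S: Se sits below S in group 16, so the down-group effect alone puts Se larger.
Te > Se: they share group 16; the group trend gives Te the larger value.
Cs > Te: both effects reinforce here, so Cs is clearly the larger of the two.
For reference (pm): F 64, S 103, Se 116, Te 136, Cs 232.
So from largest to smallest: Cs > Te > Se > S > F.

Cs, Te, Se, S, F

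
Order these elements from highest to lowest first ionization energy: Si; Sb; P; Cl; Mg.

Mg is in period 3, group 2; Si is in period 3, group 14; P is in period 3, group 15; Cl is in period 3, group 17; Sb is in period 5, group 15.
Across a period the outer electron is held more tightly (higher IE₁); down a group it sits in a higher shell, more shielded, and comes off more easily.
Here both period and group differ, so the two effects have to be weighed against each other.
Si > Mg: both are in period 3; the period trend gives Si the larger value.
Sb > Si: the two effects oppose for this pair; the across-period effect wins (831 vs 786 kJ/mol).
P > Sb: P sits above Sb in group 15, so the down-group effect alone puts P higher.
Cl > P: both are in period 3; the period trend gives Cl the larger value.
For reference (kJ/mol): Mg 738, Si 786, P 1012, Cl 1251, Sb 831.
So from highest to lowest: Cl > P > Sb > Si > Mg.

Cl > P > Sb > Si > Mg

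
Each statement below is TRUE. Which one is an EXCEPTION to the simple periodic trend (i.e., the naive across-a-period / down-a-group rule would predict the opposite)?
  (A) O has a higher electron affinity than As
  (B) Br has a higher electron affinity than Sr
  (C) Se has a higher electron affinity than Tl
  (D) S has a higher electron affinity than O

The general trend: electron affinity increases across a period and decreases down a group.
(A) O (period 2, group 16) vs As (period 4, group 15): the stated order agrees with the simple trend.
(B) Br (period 4, group 17) vs Sr (period 5, group 2): the stated order agrees with the simple trend.
(C) Se (period 4, group 16) vs Tl (period 6, group 13): the stated order agrees with the simple trend.
(D) S (period 3, group 16) vs O (period 2, group 16): the stated order contradicts the simple trend.
The exception is (D): the compact 2p subshell of O repels the added electron more than S's larger 3p does.

(D)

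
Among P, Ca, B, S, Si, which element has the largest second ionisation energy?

Consider each +1 ion: P⁺ still has 4 valence electrons; Ca⁺ still has 1 valence electron; B⁺ still has 2 valence electrons; S⁺ still has 5 valence electrons; Si⁺ still has 3 valence electrons.
All are still removing valence electrons, so compare the +1 ions as you would atoms: IE_2 generally rises across a period (higher Z_eff) and falls down a group (larger shell), subject to the usual subshell exceptions.
Valence configurations: P⁺ [Ne]3s²3p², Ca⁺ [Ar]4s¹, B⁺ [He]2s², S⁺ [Ne]3s²3p³, Si⁺ [Ne]3s²3p¹.
The numbers (kJ/mol): P 1907, Ca 1145, B 2427, S 2252, Si 1577.
So the second ionization energies run Ca < Si < P < S < B.

B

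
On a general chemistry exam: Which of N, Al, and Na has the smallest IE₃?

After 2 electrons have been removed, what remains? N²⁺ still has 3 valence electrons; Al²⁺ still has 1 valence electron; Na²⁺ is already 1 electron into the core.
Breaking into a closed-shell core is much more expensive than removing a leftover valence electron — Na has the largest IE_3 here.
Valence configurations: N²⁺ [He]2s²2p¹, Al²⁺ [Ne]3s¹.
The numbers (kJ/mol): N 4578, Al 2745, Na 6910.
Hence IE_3: Al < N < Na.

Al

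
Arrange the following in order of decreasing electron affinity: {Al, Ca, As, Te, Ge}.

Te, Ge, As, Al, Ca

Al is in period 3, group 13; Ca is in period 4, group 2; Ge is in period 4, group 14; As is in period 4, group 15; Te is in period 5, group 16.
Atoms with high Z_eff and room in the valence shell (especially the halogens) have the most exothermic electron affinities.
Neither a single period nor a single group — weigh both effects.
Al > Ca: relative to Ca, both the across-period and down-group shifts push Al's electron affinity up.
As > Al: the two effects oppose for this pair; the across-period effect wins (78 vs 42 kJ/mol).
Ge > As: this pair runs against the simple trend — see the exception note.
Te > Ge: period and group pull opposite ways; the across-period shift dominates (190 vs 119 kJ/mol).
Note the exception: Ge has a higher electron affinity than As, contrary to the simple trend — adding an electron to As's half-filled 4p³ is unfavourable, so Ge (4p²) has the more exothermic EA.
For reference (kJ/mol): Al 42, Ca 2, Ge 119, As 78, Te 190.
So from highest to lowest: Te > Ge > As > Al > Ca.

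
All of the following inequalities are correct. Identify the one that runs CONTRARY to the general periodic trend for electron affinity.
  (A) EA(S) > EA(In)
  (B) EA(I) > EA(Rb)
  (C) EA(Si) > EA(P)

(C)

The general trend: electron affinity increases across a period and decreases down a group.
(A) S (period 3, group 16) vs In (period 5, group 13): the stated order agrees with the simple trend.
(B) I (period 5, group 17) vs Rb (period 5, group 1): the stated order agrees with the simple trend.
(C) Si (period 3, group 14) vs P (period 3, group 15): the stated order contradicts the simple trend.
The exception is (C): adding an electron to P's half-filled 3p³ is unfavourable, so Si (3p²) has the more exothermic EA.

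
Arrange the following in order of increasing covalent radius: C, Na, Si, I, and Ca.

C < Si < I < Na < Ca

C is in period 2, group 14; Na is in period 3, group 1; Si is in period 3, group 14; Ca is in period 4, group 2; I is in period 5, group 17.
Radius decreases left→right (rising Z_eff, same n) and increases top→bottom (higher n).
Here both period and group differ, so the two effects have to be weighed against each other.
Si > C: Si sits below C in group 14, so the down-group effect alone puts Si larger.
I > Si: period and group pull opposite ways; the down-group shift dominates (133 vs 116 pm).
Na > I: period and group pull opposite ways; the across-period shift dominates (155 vs 133 pm).
Ca > Na: the two effects oppose for this pair; the down-group effect wins (171 vs 155 pm).
Tabulated atomic radius (pm): C 75, Na 155, Si 116, Ca 171, I 133.
So from smallest to largest: C < Si < I < Na < Ca.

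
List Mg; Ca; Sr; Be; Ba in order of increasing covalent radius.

Be < Mg < Ca < Sr < Ba

Be is in period 2, group 2; Mg is in period 3, group 2; Ca is in period 4, group 2; Sr is in period 5, group 2; Ba is in period 6, group 2.
Atomic radius shrinks across a period as nuclear charge pulls the same shell inward, and grows down a group as new shells are added.
All are in group 2, so atomic radius increases down the group.
So from smallest to largest: Be < Mg < Ca < Sr < Ba.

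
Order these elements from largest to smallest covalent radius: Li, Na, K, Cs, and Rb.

Across a period the added protons contract the valence shell; down a group each new principal shell makes the atom larger.
All are in group 1, so atomic radius increases down the group.
So from largest to smallest: Cs > Rb > K > Na > Li.

Cs > Rb > K > Na > Li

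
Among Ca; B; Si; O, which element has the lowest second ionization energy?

IE_2 is the cost of taking one more electron from the +1 cation: Ca⁺ still has 1 valence electron; B⁺ still has 2 valence electrons; Si⁺ still has 3 valence electrons; O⁺ still has 5 valence electrons.
All are still removing valence electrons, so compare the +1 ions as you would atoms: IE_2 generally rises across a period (higher Z_eff) and falls down a group (larger shell), subject to the usual subshell exceptions.
Valence configurations: Ca⁺ [Ar]4s¹, B⁺ [He]2s², Si⁺ [Ne]3s²3p¹, O⁺ [He]2s²2p³.
Approximate IE_2 values (kJ/mol): Ca 1145, B 2427, Si 1577, O 3388.
So the second ionization energies run Ca < Si < B < O.

Ca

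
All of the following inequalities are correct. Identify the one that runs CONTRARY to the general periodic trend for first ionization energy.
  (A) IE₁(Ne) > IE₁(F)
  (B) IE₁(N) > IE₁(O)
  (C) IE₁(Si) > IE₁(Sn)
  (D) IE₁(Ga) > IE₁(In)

(B)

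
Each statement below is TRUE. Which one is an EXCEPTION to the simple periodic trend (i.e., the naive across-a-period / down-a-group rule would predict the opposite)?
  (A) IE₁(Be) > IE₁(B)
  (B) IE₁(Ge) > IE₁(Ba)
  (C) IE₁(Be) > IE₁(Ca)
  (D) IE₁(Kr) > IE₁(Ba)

(A)

The general trend: first ionisation energy increases across a period and decreases down a group.
(A) Be (period 2, group 2) vs B (period 2, group 13): the stated order contradicts the simple trend.
(B) Ge (period 4, group 14) vs Ba (period 6, group 2): the stated order agrees with the simple trend.
(C) Be (period 2, group 2) vs Ca (period 4, group 2): the stated order agrees with the simple trend.
(D) Kr (period 4, group 18) vs Ba (period 6, group 2): the stated order agrees with the simple trend.
The exception is (A): removing B's lone 2p electron is easier than breaking Be's filled 2s².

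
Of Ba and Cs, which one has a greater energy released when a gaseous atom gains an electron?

Cs

Cs is in period 6, group 1; Ba is in period 6, group 2.
Adding an electron releases more energy for atoms nearer the top right (short of the noble gases).
All lie in period 6; the across-period trend (electron affinity increases left to right) applies, with the exception below.
Note the exception: Cs has a higher electron affinity than Ba, contrary to the simple trend — adding an electron to Ba (ns²) has to open a new, higher-energy np subshell, which is unfavourable.
Approximate values (kJ/mol): Cs 46, Ba 14.
So Cs has the greater energy released when a gaseous atom gains an electron (Cs > Ba).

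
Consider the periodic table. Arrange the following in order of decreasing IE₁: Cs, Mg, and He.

He is in period 1, group 18; Mg is in period 3, group 2; Cs is in period 6, group 1.
Across a period the outer electron is held more tightly (higher IE₁); down a group it sits in a higher shell, more shielded, and comes off more easily.
Here both period and group differ, so the two effects have to be weighed against each other.
Mg > Cs: relative to Cs, both the across-period and down-group shifts push Mg's first ionization energy up.
He > Mg: both effects reinforce here, so He is clearly the higher of the two.
Tabulated first ionization energy (kJ/mol): He 2372, Mg 738, Cs 376.
So from highest to lowest: He > Mg > Cs.

He > Mg > Cs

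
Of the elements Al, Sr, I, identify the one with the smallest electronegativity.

Al is in period 3, group 13; Sr is in period 5, group 2; I is in period 5, group 17.
Smaller atoms with higher effective nuclear charge are more electronegative.
Neither a single period nor a single group — weigh both effects.
Al > Sr: both effects reinforce here, so Al is clearly the higher of the two.
I > Al: period and group pull opposite ways; the across-period shift dominates (2.66 vs 1.61).
Tabulated electronegativity (Pauling): Al 1.61, Sr 0.95, I 2.66.
The smallest electronegativity among these belongs to Sr.

Sr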